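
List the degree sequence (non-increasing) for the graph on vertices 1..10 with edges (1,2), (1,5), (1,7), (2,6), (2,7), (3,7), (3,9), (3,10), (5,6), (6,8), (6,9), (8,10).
[4, 3, 3, 3, 3, 2, 2, 2, 2, 0] (degrees: deg(1)=3, deg(2)=3, deg(3)=3, deg(4)=0, deg(5)=2, deg(6)=4, deg(7)=3, deg(8)=2, deg(9)=2, deg(10)=2)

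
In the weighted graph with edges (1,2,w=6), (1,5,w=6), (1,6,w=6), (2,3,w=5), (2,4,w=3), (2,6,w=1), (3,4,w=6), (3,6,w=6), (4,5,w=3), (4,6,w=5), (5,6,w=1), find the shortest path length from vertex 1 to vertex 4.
9 (path: 1 -> 5 -> 4; weights 6 + 3 = 9)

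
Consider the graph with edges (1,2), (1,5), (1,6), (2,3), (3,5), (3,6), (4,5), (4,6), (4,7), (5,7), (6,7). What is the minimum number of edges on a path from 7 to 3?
2 (path: 7 -> 5 -> 3, 2 edges)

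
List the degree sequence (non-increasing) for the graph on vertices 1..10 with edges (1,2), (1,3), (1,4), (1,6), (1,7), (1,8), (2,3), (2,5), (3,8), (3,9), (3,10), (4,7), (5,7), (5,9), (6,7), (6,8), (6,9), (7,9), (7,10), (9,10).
[6, 6, 5, 5, 4, 3, 3, 3, 3, 2] (degrees: deg(1)=6, deg(2)=3, deg(3)=5, deg(4)=2, deg(5)=3, deg(6)=4, deg(7)=6, deg(8)=3, deg(9)=5, deg(10)=3)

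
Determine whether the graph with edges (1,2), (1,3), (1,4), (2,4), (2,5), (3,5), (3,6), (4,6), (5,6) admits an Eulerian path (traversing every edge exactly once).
No (6 vertices have odd degree: {1, 2, 3, 4, 5, 6}; Eulerian path requires 0 or 2)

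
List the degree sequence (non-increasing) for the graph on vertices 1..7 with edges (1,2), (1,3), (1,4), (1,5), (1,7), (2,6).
[5, 2, 1, 1, 1, 1, 1] (degrees: deg(1)=5, deg(2)=2, deg(3)=1, deg(4)=1, deg(5)=1, deg(6)=1, deg(7)=1)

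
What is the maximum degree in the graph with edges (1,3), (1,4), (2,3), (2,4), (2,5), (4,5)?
3 (attained at vertices 2, 4)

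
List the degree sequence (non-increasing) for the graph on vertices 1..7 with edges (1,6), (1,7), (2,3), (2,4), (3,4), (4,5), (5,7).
[3, 2, 2, 2, 2, 2, 1] (degrees: deg(1)=2, deg(2)=2, deg(3)=2, deg(4)=3, deg(5)=2, deg(6)=1, deg(7)=2)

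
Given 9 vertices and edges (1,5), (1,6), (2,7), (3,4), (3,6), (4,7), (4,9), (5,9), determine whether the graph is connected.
No, it has 2 components: {1, 2, 3, 4, 5, 6, 7, 9}, {8}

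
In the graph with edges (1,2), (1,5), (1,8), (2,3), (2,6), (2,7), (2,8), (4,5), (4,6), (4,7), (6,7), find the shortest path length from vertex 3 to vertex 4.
3 (path: 3 -> 2 -> 6 -> 4, 3 edges)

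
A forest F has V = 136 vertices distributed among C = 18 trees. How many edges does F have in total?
118 (Each of the 18 component trees on V_i vertices has V_i - 1 edges; summing gives V - C = 136 - 18 = 118)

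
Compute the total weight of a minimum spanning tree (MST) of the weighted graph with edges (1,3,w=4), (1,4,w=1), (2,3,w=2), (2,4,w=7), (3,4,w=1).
4 (MST edges: (1,4,w=1), (2,3,w=2), (3,4,w=1); sum of weights 1 + 2 + 1 = 4)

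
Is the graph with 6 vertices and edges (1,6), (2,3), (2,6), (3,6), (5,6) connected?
No, it has 2 components: {1, 2, 3, 5, 6}, {4}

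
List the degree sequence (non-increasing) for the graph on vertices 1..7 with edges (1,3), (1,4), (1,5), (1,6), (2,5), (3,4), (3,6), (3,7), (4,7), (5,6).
[4, 4, 3, 3, 3, 2, 1] (degrees: deg(1)=4, deg(2)=1, deg(3)=4, deg(4)=3, deg(5)=3, deg(6)=3, deg(7)=2)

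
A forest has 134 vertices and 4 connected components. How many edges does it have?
130 (Each of the 4 component trees on V_i vertices has V_i - 1 edges; summing gives V - C = 134 - 4 = 130)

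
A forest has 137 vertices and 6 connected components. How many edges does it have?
131 (Each of the 6 component trees on V_i vertices has V_i - 1 edges; summing gives V - C = 137 - 6 = 131)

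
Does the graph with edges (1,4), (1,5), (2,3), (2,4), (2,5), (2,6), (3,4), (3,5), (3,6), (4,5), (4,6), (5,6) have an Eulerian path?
Yes (the graph is connected and exactly 2 vertices have odd degree: {4, 5}; any Eulerian path must start and end at those)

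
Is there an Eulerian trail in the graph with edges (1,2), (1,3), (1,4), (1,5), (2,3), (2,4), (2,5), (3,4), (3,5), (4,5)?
Yes — and in fact it has an Eulerian circuit (the graph is connected and all 5 vertices have even degree)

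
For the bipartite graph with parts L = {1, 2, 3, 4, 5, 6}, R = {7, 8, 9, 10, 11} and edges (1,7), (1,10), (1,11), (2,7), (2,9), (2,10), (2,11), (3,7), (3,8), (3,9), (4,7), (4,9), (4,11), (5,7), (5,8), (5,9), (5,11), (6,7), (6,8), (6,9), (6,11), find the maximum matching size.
5 (matching: (1,11), (2,10), (3,9), (4,7), (5,8); upper bound min(|L|,|R|) = min(6,5) = 5)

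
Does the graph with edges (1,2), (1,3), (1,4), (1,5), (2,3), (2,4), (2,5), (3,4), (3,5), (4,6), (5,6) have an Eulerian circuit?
Yes (the graph is connected and all 6 vertices have even degree)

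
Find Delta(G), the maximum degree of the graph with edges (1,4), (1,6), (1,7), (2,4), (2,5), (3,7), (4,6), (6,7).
3 (attained at vertices 1, 4, 6, 7)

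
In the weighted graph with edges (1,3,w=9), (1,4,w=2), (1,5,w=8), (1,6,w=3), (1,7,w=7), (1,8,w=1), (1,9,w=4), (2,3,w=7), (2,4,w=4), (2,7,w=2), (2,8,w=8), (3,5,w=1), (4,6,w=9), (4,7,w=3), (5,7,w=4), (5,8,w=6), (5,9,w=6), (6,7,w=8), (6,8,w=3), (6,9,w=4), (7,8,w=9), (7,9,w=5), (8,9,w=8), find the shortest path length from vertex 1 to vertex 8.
1 (path: 1 -> 8; weights 1 = 1)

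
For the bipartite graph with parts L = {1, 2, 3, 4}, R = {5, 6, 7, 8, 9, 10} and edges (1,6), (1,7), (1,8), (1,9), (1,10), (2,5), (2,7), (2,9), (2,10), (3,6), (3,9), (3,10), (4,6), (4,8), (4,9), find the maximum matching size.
4 (matching: (1,10), (2,7), (3,9), (4,8); upper bound min(|L|,|R|) = min(4,6) = 4)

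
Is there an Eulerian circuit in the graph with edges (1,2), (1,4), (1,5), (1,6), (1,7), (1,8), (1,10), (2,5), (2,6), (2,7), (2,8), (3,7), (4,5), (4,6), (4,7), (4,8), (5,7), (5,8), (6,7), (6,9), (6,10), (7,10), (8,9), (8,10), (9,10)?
No (8 vertices have odd degree: {1, 2, 3, 4, 5, 7, 9, 10}; Eulerian circuit requires 0)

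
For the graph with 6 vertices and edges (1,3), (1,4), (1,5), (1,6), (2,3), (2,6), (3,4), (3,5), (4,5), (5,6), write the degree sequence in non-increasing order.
[4, 4, 4, 3, 3, 2] (degrees: deg(1)=4, deg(2)=2, deg(3)=4, deg(4)=3, deg(5)=4, deg(6)=3)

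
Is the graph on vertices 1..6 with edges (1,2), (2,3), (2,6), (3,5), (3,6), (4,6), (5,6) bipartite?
No (odd cycle of length 3: 6 -> 2 -> 3 -> 6)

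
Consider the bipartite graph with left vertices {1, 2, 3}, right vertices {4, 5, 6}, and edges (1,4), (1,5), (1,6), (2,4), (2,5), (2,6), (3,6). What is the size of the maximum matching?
3 (matching: (1,4), (2,5), (3,6); upper bound min(|L|,|R|) = min(3,3) = 3)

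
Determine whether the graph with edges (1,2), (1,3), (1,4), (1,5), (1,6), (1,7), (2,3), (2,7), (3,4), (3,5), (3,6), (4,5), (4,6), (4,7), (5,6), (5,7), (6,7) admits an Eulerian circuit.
No (6 vertices have odd degree: {2, 3, 4, 5, 6, 7}; Eulerian circuit requires 0)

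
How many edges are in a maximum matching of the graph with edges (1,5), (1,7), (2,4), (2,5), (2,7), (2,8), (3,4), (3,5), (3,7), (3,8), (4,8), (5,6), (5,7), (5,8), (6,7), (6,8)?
4 (matching: (1,5), (2,7), (3,4), (6,8); upper bound floor(n/2) = floor(8/2) = 4)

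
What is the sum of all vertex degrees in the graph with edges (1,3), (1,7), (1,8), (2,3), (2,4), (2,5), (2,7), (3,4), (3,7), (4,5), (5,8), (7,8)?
24 (handshake: sum of degrees = 2|E| = 2 x 12 = 24)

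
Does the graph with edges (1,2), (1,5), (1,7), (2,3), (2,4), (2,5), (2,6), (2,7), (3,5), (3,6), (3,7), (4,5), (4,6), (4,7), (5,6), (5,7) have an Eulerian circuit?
No (2 vertices have odd degree: {1, 7}; Eulerian circuit requires 0)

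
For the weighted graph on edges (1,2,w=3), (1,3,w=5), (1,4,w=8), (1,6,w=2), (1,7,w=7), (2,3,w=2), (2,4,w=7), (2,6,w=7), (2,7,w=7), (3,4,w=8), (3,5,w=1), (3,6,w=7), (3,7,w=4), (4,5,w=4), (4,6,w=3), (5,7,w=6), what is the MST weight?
15 (MST edges: (1,2,w=3), (1,6,w=2), (2,3,w=2), (3,5,w=1), (3,7,w=4), (4,6,w=3); sum of weights 3 + 2 + 2 + 1 + 4 + 3 = 15)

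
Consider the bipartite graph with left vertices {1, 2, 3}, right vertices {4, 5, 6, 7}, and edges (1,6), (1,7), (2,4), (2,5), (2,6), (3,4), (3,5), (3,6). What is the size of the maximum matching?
3 (matching: (1,7), (2,6), (3,5); upper bound min(|L|,|R|) = min(3,4) = 3)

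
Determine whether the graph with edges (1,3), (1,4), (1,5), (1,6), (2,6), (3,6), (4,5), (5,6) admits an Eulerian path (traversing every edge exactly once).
Yes (the graph is connected and exactly 2 vertices have odd degree: {2, 5}; any Eulerian path must start and end at those)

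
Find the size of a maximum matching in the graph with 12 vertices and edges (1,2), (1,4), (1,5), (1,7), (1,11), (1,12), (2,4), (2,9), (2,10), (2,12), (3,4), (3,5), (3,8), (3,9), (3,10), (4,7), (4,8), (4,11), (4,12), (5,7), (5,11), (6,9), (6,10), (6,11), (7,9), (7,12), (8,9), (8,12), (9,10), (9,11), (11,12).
6 (matching: (1,2), (3,10), (4,12), (5,7), (6,11), (8,9); upper bound floor(n/2) = floor(12/2) = 6)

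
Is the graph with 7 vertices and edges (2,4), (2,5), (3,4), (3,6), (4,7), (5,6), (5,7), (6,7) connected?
No, it has 2 components: {1}, {2, 3, 4, 5, 6, 7}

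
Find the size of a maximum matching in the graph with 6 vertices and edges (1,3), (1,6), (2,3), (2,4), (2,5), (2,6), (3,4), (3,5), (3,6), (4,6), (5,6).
3 (matching: (1,3), (2,5), (4,6); upper bound floor(n/2) = floor(6/2) = 3)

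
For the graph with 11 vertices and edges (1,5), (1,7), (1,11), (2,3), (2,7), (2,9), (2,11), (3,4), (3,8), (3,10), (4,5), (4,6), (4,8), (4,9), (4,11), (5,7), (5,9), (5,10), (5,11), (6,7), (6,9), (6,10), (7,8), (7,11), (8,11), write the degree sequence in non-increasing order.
[6, 6, 6, 6, 4, 4, 4, 4, 4, 3, 3] (degrees: deg(1)=3, deg(2)=4, deg(3)=4, deg(4)=6, deg(5)=6, deg(6)=4, deg(7)=6, deg(8)=4, deg(9)=4, deg(10)=3, deg(11)=6)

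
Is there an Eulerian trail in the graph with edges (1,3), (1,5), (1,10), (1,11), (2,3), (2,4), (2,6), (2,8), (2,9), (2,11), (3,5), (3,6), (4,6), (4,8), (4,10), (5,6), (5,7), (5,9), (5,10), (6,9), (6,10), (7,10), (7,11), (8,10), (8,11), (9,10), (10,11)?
Yes (the graph is connected and exactly 2 vertices have odd degree: {7, 11}; any Eulerian path must start and end at those)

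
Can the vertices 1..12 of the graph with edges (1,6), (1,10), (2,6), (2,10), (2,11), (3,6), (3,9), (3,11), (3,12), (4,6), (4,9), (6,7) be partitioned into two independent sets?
Yes. Partition: {1, 2, 3, 4, 5, 7, 8}, {6, 9, 10, 11, 12}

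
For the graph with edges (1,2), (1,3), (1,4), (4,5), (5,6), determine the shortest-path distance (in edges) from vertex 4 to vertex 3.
2 (path: 4 -> 1 -> 3, 2 edges)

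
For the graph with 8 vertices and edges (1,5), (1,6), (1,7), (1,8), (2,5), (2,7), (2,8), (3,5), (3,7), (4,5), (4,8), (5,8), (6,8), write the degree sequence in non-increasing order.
[5, 5, 4, 3, 3, 2, 2, 2] (degrees: deg(1)=4, deg(2)=3, deg(3)=2, deg(4)=2, deg(5)=5, deg(6)=2, deg(7)=3, deg(8)=5)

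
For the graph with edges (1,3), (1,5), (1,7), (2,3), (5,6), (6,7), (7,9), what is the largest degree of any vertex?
3 (attained at vertices 1, 7)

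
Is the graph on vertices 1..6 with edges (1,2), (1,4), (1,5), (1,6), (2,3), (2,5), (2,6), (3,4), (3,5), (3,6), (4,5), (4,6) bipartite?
No (odd cycle of length 3: 5 -> 1 -> 4 -> 5)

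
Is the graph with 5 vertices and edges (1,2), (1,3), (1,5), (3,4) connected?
Yes (BFS from 1 visits [1, 2, 3, 5, 4] — all 5 vertices reached)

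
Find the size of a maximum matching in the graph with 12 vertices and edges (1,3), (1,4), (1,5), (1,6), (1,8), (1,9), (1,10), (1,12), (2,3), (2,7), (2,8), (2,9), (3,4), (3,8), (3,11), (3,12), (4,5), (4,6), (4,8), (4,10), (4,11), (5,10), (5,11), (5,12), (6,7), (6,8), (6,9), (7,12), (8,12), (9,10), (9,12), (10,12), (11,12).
6 (matching: (1,12), (2,9), (3,8), (4,10), (5,11), (6,7); upper bound floor(n/2) = floor(12/2) = 6)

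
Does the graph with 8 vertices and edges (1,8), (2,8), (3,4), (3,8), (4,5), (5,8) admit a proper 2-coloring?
Yes. Partition: {1, 2, 3, 5, 6, 7}, {4, 8}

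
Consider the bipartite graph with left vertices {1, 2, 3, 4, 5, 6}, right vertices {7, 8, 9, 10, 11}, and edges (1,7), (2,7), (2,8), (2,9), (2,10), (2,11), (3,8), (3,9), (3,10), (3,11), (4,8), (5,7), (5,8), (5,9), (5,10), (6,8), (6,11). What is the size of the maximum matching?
5 (matching: (1,7), (2,11), (3,10), (4,8), (5,9); upper bound min(|L|,|R|) = min(6,5) = 5)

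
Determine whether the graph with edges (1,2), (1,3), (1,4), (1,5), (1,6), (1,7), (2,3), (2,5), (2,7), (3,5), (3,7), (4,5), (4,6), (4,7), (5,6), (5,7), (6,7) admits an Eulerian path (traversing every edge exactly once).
Yes — and in fact it has an Eulerian circuit (the graph is connected and all 7 vertices have even degree)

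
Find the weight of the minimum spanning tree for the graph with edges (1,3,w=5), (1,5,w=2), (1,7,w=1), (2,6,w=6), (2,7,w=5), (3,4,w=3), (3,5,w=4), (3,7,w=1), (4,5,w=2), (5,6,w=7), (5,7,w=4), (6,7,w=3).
14 (MST edges: (1,5,w=2), (1,7,w=1), (2,7,w=5), (3,7,w=1), (4,5,w=2), (6,7,w=3); sum of weights 2 + 1 + 5 + 1 + 2 + 3 = 14)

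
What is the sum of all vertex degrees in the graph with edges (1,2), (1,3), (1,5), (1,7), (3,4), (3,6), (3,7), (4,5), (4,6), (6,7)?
20 (handshake: sum of degrees = 2|E| = 2 x 10 = 20)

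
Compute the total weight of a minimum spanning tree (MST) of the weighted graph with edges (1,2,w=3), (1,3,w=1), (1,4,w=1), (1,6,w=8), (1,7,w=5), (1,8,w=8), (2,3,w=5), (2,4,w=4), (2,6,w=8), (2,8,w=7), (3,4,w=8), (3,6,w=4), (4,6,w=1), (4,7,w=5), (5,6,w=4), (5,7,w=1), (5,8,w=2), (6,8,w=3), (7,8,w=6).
12 (MST edges: (1,2,w=3), (1,3,w=1), (1,4,w=1), (4,6,w=1), (5,7,w=1), (5,8,w=2), (6,8,w=3); sum of weights 3 + 1 + 1 + 1 + 1 + 2 + 3 = 12)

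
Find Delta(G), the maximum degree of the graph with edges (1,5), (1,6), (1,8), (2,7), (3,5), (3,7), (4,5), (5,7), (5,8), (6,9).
5 (attained at vertex 5)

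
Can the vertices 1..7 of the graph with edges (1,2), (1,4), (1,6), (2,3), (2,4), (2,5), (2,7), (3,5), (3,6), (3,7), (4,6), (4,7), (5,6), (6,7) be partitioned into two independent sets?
No (odd cycle of length 3: 4 -> 1 -> 6 -> 4)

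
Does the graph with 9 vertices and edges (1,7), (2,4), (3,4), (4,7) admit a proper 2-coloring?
Yes. Partition: {1, 4, 5, 6, 8, 9}, {2, 3, 7}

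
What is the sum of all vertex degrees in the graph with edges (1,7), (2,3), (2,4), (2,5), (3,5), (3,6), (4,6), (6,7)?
16 (handshake: sum of degrees = 2|E| = 2 x 8 = 16)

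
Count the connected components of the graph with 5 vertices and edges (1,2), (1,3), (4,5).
2 (components: {1, 2, 3}, {4, 5})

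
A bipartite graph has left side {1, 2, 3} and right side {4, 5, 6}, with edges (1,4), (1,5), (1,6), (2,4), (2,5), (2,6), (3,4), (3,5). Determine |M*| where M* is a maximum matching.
3 (matching: (1,6), (2,5), (3,4); upper bound min(|L|,|R|) = min(3,3) = 3)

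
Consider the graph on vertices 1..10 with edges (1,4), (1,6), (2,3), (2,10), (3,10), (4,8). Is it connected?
No, it has 5 components: {1, 4, 6, 8}, {2, 3, 10}, {5}, {7}, {9}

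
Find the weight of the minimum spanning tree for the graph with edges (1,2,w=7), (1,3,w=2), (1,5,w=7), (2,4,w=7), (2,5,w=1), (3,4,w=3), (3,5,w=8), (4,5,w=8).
13 (MST edges: (1,2,w=7), (1,3,w=2), (2,5,w=1), (3,4,w=3); sum of weights 7 + 2 + 1 + 3 = 13)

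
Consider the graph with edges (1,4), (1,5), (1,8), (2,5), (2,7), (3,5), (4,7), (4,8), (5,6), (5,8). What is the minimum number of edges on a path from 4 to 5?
2 (path: 4 -> 8 -> 5, 2 edges)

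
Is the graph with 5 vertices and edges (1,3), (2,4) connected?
No, it has 3 components: {1, 3}, {2, 4}, {5}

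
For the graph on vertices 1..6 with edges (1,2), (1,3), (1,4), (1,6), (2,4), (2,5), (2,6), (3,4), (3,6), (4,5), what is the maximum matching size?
3 (matching: (1,4), (2,5), (3,6); upper bound floor(n/2) = floor(6/2) = 3)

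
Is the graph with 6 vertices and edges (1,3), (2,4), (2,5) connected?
No, it has 3 components: {1, 3}, {2, 4, 5}, {6}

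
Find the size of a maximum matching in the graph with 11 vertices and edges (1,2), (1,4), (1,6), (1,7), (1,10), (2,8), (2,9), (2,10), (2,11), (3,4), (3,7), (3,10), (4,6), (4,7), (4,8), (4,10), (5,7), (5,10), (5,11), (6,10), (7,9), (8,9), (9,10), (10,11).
5 (matching: (1,6), (2,11), (3,7), (4,8), (9,10); upper bound floor(n/2) = floor(11/2) = 5)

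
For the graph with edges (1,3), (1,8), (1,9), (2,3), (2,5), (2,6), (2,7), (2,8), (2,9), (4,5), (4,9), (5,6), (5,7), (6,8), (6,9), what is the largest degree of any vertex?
6 (attained at vertex 2)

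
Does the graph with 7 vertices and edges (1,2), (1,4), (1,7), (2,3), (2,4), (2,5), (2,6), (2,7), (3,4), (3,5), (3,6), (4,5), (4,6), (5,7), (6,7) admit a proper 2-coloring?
No (odd cycle of length 3: 2 -> 1 -> 7 -> 2)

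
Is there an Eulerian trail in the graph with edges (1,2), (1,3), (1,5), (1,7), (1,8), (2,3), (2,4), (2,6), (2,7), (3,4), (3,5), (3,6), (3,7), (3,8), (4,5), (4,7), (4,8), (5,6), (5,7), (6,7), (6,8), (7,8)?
No (8 vertices have odd degree: {1, 2, 3, 4, 5, 6, 7, 8}; Eulerian path requires 0 or 2)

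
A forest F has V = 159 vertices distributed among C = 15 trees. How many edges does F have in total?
144 (Each of the 15 component trees on V_i vertices has V_i - 1 edges; summing gives V - C = 159 - 15 = 144)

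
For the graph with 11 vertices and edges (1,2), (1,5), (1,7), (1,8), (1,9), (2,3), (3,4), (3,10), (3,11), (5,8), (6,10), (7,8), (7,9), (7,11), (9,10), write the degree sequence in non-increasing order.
[5, 4, 4, 3, 3, 3, 2, 2, 2, 1, 1] (degrees: deg(1)=5, deg(2)=2, deg(3)=4, deg(4)=1, deg(5)=2, deg(6)=1, deg(7)=4, deg(8)=3, deg(9)=3, deg(10)=3, deg(11)=2)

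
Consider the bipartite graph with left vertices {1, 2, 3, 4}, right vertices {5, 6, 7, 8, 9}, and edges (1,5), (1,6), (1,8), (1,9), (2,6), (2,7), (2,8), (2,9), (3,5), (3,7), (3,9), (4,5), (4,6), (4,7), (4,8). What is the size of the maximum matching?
4 (matching: (1,9), (2,8), (3,7), (4,6); upper bound min(|L|,|R|) = min(4,5) = 4)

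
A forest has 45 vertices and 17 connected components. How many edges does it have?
28 (Each of the 17 component trees on V_i vertices has V_i - 1 edges; summing gives V - C = 45 - 17 = 28)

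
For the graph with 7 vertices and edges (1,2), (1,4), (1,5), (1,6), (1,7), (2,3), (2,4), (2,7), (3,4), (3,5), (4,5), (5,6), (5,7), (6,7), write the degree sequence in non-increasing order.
[5, 5, 4, 4, 4, 3, 3] (degrees: deg(1)=5, deg(2)=4, deg(3)=3, deg(4)=4, deg(5)=5, deg(6)=3, deg(7)=4)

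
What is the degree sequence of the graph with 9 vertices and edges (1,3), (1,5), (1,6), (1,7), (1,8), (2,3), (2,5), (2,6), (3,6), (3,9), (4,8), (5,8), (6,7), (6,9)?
[5, 5, 4, 3, 3, 3, 2, 2, 1] (degrees: deg(1)=5, deg(2)=3, deg(3)=4, deg(4)=1, deg(5)=3, deg(6)=5, deg(7)=2, deg(8)=3, deg(9)=2)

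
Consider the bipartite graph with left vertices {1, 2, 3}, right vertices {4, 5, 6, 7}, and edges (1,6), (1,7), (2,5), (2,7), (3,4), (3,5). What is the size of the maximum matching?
3 (matching: (1,6), (2,7), (3,5); upper bound min(|L|,|R|) = min(3,4) = 3)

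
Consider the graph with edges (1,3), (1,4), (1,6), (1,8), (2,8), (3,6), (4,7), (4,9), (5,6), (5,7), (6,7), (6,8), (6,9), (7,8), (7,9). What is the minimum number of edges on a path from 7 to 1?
2 (path: 7 -> 6 -> 1, 2 edges)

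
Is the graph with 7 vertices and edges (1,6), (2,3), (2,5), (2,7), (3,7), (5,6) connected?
No, it has 2 components: {1, 2, 3, 5, 6, 7}, {4}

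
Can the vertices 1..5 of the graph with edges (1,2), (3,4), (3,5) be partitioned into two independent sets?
Yes. Partition: {1, 3}, {2, 4, 5}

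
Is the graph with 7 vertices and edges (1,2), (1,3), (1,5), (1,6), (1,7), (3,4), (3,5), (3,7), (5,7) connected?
Yes (BFS from 1 visits [1, 2, 3, 5, 6, 7, 4] — all 7 vertices reached)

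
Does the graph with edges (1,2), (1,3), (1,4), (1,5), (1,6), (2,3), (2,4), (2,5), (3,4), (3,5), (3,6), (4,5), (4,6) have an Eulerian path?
No (4 vertices have odd degree: {1, 3, 4, 6}; Eulerian path requires 0 or 2)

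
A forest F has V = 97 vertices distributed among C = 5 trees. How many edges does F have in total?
92 (Each of the 5 component trees on V_i vertices has V_i - 1 edges; summing gives V - C = 97 - 5 = 92)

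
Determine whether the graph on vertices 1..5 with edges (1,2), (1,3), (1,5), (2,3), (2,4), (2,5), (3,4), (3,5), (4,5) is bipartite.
No (odd cycle of length 3: 2 -> 1 -> 3 -> 2)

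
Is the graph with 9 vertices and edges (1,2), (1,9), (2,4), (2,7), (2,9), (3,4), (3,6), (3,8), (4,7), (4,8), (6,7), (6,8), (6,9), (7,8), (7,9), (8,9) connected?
No, it has 2 components: {1, 2, 3, 4, 6, 7, 8, 9}, {5}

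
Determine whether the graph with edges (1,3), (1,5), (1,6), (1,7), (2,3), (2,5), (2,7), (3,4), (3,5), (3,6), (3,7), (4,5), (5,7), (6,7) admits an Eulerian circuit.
No (4 vertices have odd degree: {2, 5, 6, 7}; Eulerian circuit requires 0)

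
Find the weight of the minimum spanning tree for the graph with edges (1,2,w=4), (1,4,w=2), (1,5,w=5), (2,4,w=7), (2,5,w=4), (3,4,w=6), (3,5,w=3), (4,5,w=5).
13 (MST edges: (1,2,w=4), (1,4,w=2), (2,5,w=4), (3,5,w=3); sum of weights 4 + 2 + 4 + 3 = 13)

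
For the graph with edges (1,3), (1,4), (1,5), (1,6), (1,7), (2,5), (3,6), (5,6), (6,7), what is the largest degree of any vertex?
5 (attained at vertex 1)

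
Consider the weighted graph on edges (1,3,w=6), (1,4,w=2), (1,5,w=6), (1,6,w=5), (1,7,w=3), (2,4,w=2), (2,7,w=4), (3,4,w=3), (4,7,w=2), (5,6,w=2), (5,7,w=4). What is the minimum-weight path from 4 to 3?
3 (path: 4 -> 3; weights 3 = 3)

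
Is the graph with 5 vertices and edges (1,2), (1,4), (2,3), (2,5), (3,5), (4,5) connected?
Yes (BFS from 1 visits [1, 2, 4, 3, 5] — all 5 vertices reached)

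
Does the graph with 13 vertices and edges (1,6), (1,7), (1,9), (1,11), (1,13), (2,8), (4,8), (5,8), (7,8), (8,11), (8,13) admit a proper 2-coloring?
Yes. Partition: {1, 3, 8, 10, 12}, {2, 4, 5, 6, 7, 9, 11, 13}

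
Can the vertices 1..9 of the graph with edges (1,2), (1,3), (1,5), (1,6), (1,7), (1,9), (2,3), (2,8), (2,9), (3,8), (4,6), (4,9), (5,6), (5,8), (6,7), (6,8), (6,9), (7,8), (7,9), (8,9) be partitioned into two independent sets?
No (odd cycle of length 3: 6 -> 1 -> 9 -> 6)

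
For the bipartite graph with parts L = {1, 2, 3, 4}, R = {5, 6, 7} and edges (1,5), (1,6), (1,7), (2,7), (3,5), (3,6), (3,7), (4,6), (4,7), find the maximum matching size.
3 (matching: (1,7), (3,5), (4,6); upper bound min(|L|,|R|) = min(4,3) = 3)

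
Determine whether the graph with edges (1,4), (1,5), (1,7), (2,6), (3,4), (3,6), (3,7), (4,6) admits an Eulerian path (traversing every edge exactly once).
No (6 vertices have odd degree: {1, 2, 3, 4, 5, 6}; Eulerian path requires 0 or 2)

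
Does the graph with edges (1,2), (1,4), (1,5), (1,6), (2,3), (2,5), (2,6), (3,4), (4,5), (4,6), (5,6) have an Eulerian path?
Yes — and in fact it has an Eulerian circuit (the graph is connected and all 6 vertices have even degree)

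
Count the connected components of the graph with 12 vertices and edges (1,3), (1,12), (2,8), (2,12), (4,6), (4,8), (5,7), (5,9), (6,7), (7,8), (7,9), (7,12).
3 (components: {1, 2, 3, 4, 5, 6, 7, 8, 9, 12}, {10}, {11})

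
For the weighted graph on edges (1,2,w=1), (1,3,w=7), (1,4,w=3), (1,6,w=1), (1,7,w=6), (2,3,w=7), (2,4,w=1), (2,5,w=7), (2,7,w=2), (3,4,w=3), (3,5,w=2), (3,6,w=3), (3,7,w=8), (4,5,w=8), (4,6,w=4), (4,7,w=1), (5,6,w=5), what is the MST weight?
9 (MST edges: (1,2,w=1), (1,6,w=1), (2,4,w=1), (3,5,w=2), (3,6,w=3), (4,7,w=1); sum of weights 1 + 1 + 1 + 2 + 3 + 1 = 9)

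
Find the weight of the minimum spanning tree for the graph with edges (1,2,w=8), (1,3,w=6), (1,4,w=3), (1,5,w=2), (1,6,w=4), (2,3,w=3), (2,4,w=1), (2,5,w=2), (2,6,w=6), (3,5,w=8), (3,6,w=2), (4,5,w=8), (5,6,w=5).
10 (MST edges: (1,5,w=2), (2,3,w=3), (2,4,w=1), (2,5,w=2), (3,6,w=2); sum of weights 2 + 3 + 1 + 2 + 2 = 10)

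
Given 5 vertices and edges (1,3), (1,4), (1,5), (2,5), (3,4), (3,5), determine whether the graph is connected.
Yes (BFS from 1 visits [1, 3, 4, 5, 2] — all 5 vertices reached)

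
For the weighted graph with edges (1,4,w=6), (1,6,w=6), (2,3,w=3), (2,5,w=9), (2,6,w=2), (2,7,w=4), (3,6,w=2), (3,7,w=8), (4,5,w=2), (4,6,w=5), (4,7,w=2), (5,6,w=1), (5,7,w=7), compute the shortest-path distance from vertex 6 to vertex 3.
2 (path: 6 -> 3; weights 2 = 2)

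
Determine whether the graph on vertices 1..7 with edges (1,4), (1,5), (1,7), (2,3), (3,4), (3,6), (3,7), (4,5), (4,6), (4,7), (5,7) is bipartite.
No (odd cycle of length 3: 4 -> 1 -> 5 -> 4)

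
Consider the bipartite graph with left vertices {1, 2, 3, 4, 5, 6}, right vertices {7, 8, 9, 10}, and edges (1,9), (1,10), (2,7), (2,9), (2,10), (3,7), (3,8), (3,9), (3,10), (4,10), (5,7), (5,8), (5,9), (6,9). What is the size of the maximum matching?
4 (matching: (1,10), (2,9), (3,8), (5,7); upper bound min(|L|,|R|) = min(6,4) = 4)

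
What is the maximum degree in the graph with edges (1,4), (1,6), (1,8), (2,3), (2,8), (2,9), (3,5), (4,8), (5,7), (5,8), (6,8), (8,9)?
6 (attained at vertex 8)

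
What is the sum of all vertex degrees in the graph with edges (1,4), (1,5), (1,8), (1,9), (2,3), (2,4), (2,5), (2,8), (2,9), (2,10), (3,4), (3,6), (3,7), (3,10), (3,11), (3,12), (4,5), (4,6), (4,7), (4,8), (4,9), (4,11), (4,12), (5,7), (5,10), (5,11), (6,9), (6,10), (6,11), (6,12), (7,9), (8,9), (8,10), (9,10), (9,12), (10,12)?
72 (handshake: sum of degrees = 2|E| = 2 x 36 = 72)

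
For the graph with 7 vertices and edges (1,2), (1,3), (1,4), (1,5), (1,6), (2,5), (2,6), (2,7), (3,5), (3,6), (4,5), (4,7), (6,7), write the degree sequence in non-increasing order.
[5, 4, 4, 4, 3, 3, 3] (degrees: deg(1)=5, deg(2)=4, deg(3)=3, deg(4)=3, deg(5)=4, deg(6)=4, deg(7)=3)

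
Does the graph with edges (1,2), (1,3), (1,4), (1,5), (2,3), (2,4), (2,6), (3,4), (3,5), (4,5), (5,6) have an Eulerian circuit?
Yes (the graph is connected and all 6 vertices have even degree)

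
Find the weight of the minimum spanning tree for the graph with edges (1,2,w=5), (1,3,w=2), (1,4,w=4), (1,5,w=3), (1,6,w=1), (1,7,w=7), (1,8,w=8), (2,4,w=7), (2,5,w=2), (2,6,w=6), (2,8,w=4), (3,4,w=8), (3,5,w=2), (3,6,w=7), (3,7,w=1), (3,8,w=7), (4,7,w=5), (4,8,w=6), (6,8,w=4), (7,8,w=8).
16 (MST edges: (1,3,w=2), (1,4,w=4), (1,6,w=1), (2,5,w=2), (2,8,w=4), (3,5,w=2), (3,7,w=1); sum of weights 2 + 4 + 1 + 2 + 4 + 2 + 1 = 16)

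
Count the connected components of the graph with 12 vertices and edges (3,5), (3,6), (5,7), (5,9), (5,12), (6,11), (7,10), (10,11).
5 (components: {1}, {2}, {3, 5, 6, 7, 9, 10, 11, 12}, {4}, {8})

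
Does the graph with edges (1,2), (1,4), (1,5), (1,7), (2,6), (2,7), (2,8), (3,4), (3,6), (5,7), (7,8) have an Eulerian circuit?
Yes (the graph is connected and all 8 vertices have even degree)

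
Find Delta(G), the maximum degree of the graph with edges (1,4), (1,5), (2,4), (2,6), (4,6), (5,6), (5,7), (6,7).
4 (attained at vertex 6)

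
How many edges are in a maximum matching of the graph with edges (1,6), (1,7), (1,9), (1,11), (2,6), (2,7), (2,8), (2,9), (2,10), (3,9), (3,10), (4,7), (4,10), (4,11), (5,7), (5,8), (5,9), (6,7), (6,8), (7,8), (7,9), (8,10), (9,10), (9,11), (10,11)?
5 (matching: (1,7), (2,8), (3,10), (4,11), (5,9); upper bound floor(n/2) = floor(11/2) = 5)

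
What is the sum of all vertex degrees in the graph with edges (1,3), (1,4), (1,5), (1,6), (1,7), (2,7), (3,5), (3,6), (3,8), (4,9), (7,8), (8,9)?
24 (handshake: sum of degrees = 2|E| = 2 x 12 = 24)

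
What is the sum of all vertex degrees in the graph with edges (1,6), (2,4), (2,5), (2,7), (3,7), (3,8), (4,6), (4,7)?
16 (handshake: sum of degrees = 2|E| = 2 x 8 = 16)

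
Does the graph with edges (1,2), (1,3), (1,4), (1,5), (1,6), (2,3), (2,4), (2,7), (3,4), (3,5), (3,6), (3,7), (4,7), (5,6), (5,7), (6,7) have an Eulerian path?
Yes (the graph is connected and exactly 2 vertices have odd degree: {1, 7}; any Eulerian path must start and end at those)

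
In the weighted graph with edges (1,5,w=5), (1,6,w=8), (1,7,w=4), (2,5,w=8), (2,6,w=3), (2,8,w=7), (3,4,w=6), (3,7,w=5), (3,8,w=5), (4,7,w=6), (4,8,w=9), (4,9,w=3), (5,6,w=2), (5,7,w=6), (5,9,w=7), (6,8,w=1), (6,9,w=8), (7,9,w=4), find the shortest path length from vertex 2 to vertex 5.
5 (path: 2 -> 6 -> 5; weights 3 + 2 = 5)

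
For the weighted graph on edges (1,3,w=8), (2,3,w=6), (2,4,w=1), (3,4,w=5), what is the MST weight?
14 (MST edges: (1,3,w=8), (2,4,w=1), (3,4,w=5); sum of weights 8 + 1 + 5 = 14)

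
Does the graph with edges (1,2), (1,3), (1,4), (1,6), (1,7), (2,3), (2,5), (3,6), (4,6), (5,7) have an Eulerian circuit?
No (4 vertices have odd degree: {1, 2, 3, 6}; Eulerian circuit requires 0)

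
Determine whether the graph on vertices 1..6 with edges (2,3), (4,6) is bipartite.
Yes. Partition: {1, 2, 4, 5}, {3, 6}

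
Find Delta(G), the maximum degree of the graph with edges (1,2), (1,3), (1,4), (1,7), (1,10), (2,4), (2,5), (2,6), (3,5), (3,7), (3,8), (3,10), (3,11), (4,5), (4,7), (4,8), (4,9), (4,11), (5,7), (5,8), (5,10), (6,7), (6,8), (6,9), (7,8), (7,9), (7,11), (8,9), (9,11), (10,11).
8 (attained at vertex 7)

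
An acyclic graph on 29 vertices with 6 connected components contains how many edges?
23 (Each of the 6 component trees on V_i vertices has V_i - 1 edges; summing gives V - C = 29 - 6 = 23)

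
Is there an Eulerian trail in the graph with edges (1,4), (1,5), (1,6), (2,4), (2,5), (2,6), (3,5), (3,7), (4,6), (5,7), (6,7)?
No (4 vertices have odd degree: {1, 2, 4, 7}; Eulerian path requires 0 or 2)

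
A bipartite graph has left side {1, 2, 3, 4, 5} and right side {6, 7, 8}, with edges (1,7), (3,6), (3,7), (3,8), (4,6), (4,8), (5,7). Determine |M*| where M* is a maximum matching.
3 (matching: (1,7), (3,8), (4,6); upper bound min(|L|,|R|) = min(5,3) = 3)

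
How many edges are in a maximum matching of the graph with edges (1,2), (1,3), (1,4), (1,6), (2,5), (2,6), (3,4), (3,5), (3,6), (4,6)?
3 (matching: (1,4), (2,6), (3,5); upper bound floor(n/2) = floor(6/2) = 3)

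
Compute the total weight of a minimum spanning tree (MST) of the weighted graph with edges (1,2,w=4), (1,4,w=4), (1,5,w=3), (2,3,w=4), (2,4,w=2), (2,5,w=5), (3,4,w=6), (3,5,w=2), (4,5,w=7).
11 (MST edges: (1,4,w=4), (1,5,w=3), (2,4,w=2), (3,5,w=2); sum of weights 4 + 3 + 2 + 2 = 11)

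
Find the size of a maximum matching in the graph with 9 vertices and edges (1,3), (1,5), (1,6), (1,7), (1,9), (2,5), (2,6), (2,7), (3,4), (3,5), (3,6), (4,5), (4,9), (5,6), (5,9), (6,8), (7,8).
4 (matching: (2,5), (3,6), (4,9), (7,8); upper bound floor(n/2) = floor(9/2) = 4)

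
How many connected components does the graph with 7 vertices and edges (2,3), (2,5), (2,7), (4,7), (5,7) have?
3 (components: {1}, {2, 3, 4, 5, 7}, {6})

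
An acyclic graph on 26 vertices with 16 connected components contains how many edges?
10 (Each of the 16 component trees on V_i vertices has V_i - 1 edges; summing gives V - C = 26 - 16 = 10)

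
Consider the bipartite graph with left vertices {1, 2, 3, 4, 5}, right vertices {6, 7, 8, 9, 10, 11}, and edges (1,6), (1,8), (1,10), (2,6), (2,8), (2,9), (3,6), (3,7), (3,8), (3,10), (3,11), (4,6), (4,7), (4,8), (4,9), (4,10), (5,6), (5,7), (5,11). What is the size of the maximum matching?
5 (matching: (1,10), (2,9), (3,11), (4,8), (5,7); upper bound min(|L|,|R|) = min(5,6) = 5)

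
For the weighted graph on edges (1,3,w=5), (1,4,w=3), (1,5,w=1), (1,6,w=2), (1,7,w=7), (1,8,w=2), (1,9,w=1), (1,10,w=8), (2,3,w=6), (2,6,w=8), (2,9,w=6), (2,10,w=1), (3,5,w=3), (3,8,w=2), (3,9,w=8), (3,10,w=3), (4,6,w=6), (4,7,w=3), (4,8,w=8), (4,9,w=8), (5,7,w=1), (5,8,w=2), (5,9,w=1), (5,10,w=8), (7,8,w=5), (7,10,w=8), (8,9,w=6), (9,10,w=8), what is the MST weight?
16 (MST edges: (1,4,w=3), (1,5,w=1), (1,6,w=2), (1,8,w=2), (1,9,w=1), (2,10,w=1), (3,8,w=2), (3,10,w=3), (5,7,w=1); sum of weights 3 + 1 + 2 + 2 + 1 + 1 + 2 + 3 + 1 = 16)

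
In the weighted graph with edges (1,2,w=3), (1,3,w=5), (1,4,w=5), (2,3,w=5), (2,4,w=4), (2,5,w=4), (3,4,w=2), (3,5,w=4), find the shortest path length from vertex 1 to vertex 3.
5 (path: 1 -> 3; weights 5 = 5)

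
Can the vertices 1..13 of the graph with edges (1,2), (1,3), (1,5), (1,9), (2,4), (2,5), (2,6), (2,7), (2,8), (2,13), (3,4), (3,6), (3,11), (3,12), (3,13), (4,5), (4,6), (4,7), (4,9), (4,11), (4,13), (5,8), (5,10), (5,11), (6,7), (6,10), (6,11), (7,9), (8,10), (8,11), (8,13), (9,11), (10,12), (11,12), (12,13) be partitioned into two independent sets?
No (odd cycle of length 3: 2 -> 1 -> 5 -> 2)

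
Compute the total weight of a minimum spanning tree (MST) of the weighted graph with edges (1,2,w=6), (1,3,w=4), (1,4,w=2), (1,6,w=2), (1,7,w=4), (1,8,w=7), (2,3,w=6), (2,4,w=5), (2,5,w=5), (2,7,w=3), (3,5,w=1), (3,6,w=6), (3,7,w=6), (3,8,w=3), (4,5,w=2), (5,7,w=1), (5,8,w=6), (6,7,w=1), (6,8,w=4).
13 (MST edges: (1,4,w=2), (1,6,w=2), (2,7,w=3), (3,5,w=1), (3,8,w=3), (5,7,w=1), (6,7,w=1); sum of weights 2 + 2 + 3 + 1 + 3 + 1 + 1 = 13)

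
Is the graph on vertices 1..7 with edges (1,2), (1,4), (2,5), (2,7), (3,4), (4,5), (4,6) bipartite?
Yes. Partition: {1, 3, 5, 6, 7}, {2, 4}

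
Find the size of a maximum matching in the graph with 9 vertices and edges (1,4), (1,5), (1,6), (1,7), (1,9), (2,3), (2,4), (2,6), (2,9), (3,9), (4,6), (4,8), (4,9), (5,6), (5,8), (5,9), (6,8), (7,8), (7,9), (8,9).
4 (matching: (1,7), (2,6), (3,9), (4,8); upper bound floor(n/2) = floor(9/2) = 4)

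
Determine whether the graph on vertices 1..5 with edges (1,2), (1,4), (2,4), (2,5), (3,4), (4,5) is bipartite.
No (odd cycle of length 3: 4 -> 1 -> 2 -> 4)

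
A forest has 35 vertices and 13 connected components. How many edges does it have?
22 (Each of the 13 component trees on V_i vertices has V_i - 1 edges; summing gives V - C = 35 - 13 = 22)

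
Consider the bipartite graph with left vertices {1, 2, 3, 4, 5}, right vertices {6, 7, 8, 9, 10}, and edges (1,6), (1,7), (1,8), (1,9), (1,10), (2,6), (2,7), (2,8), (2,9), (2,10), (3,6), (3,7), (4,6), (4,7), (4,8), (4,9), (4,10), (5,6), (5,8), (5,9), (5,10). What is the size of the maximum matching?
5 (matching: (1,10), (2,9), (3,7), (4,8), (5,6); upper bound min(|L|,|R|) = min(5,5) = 5)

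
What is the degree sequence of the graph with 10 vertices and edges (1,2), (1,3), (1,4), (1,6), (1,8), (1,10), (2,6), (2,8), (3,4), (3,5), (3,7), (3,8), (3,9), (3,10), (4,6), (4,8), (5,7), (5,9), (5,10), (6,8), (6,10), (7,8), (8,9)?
[7, 7, 6, 5, 4, 4, 4, 3, 3, 3] (degrees: deg(1)=6, deg(2)=3, deg(3)=7, deg(4)=4, deg(5)=4, deg(6)=5, deg(7)=3, deg(8)=7, deg(9)=3, deg(10)=4)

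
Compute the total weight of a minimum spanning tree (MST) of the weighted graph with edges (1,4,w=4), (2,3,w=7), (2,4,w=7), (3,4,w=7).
18 (MST edges: (1,4,w=4), (2,3,w=7), (2,4,w=7); sum of weights 4 + 7 + 7 = 18)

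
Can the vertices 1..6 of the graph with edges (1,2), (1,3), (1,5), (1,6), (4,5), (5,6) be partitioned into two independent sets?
No (odd cycle of length 3: 6 -> 1 -> 5 -> 6)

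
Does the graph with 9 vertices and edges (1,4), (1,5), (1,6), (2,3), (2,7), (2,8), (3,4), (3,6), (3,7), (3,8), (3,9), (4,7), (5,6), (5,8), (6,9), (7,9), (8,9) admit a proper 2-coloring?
No (odd cycle of length 3: 5 -> 1 -> 6 -> 5)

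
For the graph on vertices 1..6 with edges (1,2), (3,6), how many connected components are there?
4 (components: {1, 2}, {3, 6}, {4}, {5})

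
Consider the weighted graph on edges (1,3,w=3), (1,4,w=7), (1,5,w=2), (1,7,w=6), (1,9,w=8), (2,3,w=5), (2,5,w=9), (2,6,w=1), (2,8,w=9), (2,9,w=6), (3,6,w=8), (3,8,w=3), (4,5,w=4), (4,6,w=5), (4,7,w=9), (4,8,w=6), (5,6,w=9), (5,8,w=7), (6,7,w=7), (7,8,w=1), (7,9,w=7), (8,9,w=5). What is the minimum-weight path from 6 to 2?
1 (path: 6 -> 2; weights 1 = 1)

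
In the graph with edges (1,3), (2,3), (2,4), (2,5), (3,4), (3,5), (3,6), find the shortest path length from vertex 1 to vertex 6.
2 (path: 1 -> 3 -> 6, 2 edges)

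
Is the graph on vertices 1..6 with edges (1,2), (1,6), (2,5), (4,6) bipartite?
Yes. Partition: {1, 3, 4, 5}, {2, 6}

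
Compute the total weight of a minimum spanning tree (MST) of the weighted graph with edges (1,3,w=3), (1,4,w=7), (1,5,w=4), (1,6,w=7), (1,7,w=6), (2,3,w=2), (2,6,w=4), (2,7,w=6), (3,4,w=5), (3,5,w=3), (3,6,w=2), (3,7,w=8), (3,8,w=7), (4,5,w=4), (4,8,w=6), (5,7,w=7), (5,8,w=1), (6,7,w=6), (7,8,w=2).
17 (MST edges: (1,3,w=3), (2,3,w=2), (3,5,w=3), (3,6,w=2), (4,5,w=4), (5,8,w=1), (7,8,w=2); sum of weights 3 + 2 + 3 + 2 + 4 + 1 + 2 = 17)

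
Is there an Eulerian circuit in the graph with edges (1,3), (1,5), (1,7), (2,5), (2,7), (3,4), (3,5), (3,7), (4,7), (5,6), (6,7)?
No (2 vertices have odd degree: {1, 7}; Eulerian circuit requires 0)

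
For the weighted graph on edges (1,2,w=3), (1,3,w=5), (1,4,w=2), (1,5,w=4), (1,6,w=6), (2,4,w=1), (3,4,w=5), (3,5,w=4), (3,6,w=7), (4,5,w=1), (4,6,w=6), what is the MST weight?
14 (MST edges: (1,4,w=2), (1,6,w=6), (2,4,w=1), (3,5,w=4), (4,5,w=1); sum of weights 2 + 6 + 1 + 4 + 1 = 14)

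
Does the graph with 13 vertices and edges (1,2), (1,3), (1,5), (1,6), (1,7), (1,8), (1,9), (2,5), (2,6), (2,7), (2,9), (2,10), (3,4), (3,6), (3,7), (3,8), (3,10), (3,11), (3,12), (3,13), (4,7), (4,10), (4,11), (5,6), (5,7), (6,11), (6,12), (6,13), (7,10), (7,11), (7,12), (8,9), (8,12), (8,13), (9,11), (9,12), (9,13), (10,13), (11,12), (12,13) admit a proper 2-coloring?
No (odd cycle of length 3: 5 -> 1 -> 2 -> 5)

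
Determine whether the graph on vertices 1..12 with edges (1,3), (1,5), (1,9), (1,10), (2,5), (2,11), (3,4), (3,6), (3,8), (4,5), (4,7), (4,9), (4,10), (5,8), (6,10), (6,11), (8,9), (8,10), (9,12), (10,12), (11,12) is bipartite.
Yes. Partition: {1, 2, 4, 6, 8, 12}, {3, 5, 7, 9, 10, 11}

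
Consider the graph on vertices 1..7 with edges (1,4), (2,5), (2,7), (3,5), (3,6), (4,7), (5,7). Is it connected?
Yes (BFS from 1 visits [1, 4, 7, 2, 5, 3, 6] — all 7 vertices reached)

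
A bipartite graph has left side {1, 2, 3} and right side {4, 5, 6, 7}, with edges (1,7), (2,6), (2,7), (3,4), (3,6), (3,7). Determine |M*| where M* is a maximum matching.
3 (matching: (1,7), (2,6), (3,4); upper bound min(|L|,|R|) = min(3,4) = 3)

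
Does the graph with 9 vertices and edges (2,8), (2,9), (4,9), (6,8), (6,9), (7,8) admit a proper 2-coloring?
Yes. Partition: {1, 2, 3, 4, 5, 6, 7}, {8, 9}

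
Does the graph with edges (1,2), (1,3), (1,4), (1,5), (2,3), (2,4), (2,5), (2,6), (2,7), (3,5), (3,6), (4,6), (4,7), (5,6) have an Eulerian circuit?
Yes (the graph is connected and all 7 vertices have even degree)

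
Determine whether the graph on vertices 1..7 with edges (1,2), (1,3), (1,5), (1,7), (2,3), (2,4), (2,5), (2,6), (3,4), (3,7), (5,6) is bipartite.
No (odd cycle of length 3: 3 -> 1 -> 2 -> 3)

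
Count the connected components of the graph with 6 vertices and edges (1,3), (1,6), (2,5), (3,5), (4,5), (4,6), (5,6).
1 (components: {1, 2, 3, 4, 5, 6})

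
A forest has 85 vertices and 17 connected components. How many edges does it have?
68 (Each of the 17 component trees on V_i vertices has V_i - 1 edges; summing gives V - C = 85 - 17 = 68)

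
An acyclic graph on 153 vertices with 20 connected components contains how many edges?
133 (Each of the 20 component trees on V_i vertices has V_i - 1 edges; summing gives V - C = 153 - 20 = 133)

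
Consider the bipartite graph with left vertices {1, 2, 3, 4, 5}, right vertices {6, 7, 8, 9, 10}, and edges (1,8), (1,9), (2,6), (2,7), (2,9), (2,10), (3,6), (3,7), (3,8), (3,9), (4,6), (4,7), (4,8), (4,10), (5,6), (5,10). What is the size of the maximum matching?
5 (matching: (1,9), (2,10), (3,8), (4,7), (5,6); upper bound min(|L|,|R|) = min(5,5) = 5)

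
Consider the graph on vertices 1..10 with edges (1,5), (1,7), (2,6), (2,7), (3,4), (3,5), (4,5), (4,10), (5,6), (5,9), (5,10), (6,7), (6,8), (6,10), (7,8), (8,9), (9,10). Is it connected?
Yes (BFS from 1 visits [1, 5, 7, 3, 4, 6, 9, 10, 2, 8] — all 10 vertices reached)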